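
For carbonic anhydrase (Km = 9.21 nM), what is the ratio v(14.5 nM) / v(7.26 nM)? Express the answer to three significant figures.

1.39

The fractional saturations are [S]/(Km+[S]) = 7.26/16.47 = 0.4408 and 14.5/23.71 = 0.6116.
v₂/v₁ is just their ratio: 0.6116/0.4408 = 1.39.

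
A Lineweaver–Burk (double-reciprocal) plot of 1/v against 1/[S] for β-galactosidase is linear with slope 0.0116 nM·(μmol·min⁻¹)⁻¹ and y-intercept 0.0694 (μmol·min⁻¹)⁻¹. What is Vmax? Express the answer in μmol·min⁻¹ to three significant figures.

14.4 μmol·min⁻¹

The y-intercept of a Lineweaver–Burk plot equals 1/Vmax, so Vmax = 1/0.0694 = 14.4 μmol·min⁻¹.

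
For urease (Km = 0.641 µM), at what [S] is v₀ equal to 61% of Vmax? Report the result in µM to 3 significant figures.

v/Vmax = [S]/(Km+[S]) = 0.61, so [S] = Km·0.61/(1 − 0.61) = 0.641 × 1.564.
[S] = 1.00 µM.

1.00 µM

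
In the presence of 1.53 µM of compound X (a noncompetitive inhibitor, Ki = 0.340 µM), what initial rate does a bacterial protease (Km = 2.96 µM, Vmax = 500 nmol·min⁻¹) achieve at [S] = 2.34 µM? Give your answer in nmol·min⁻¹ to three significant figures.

α = 1 + [I]/Ki = 1 + 1.53/0.340 = 5.500.
For a noncompetitive inhibitor, Vmax is reduced to Vmax/α while Km is unchanged: Km,app = 2.96 µM, Vmax,app = 90.9 nmol·min⁻¹.
v = Vmax,app·[S]/(Km,app + [S]) = 90.9 × 2.34/(2.96 + 2.34) = 40.1 nmol·min⁻¹.

40.1 nmol·min⁻¹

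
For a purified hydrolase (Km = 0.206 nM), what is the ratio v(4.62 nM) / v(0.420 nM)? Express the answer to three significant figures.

1.43

Since Vmax cancels, v₂/v₁ = [S]₂(Km+[S]₁) / [S]₁(Km+[S]₂).
= 4.62×(0.206+0.420) / (0.420×(0.206+4.62)) = 2.892/2.027 = 1.43.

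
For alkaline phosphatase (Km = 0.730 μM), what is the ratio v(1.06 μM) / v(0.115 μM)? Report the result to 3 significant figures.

Since Vmax cancels, v₂/v₁ = [S]₂(Km+[S]₁) / [S]₁(Km+[S]₂).
= 1.06×(0.730+0.115) / (0.115×(0.730+1.06)) = 0.8957/0.2058 = 4.35.

4.35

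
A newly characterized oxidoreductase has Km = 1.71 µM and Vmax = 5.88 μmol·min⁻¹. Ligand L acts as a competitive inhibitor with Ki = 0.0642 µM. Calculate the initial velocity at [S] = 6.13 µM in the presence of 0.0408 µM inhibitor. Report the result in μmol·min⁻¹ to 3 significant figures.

4.04 μmol·min⁻¹

α = 1 + [I]/Ki = 1 + 0.0408/0.0642 = 1.636.
For a competitive inhibitor, Vmax is unchanged and the apparent Km becomes α·Km: Km,app = 2.80 µM, Vmax,app = 5.88 μmol·min⁻¹.
v = Vmax,app·[S]/(Km,app + [S]) = 5.88 × 6.13/(2.80 + 6.13) = 4.04 μmol·min⁻¹.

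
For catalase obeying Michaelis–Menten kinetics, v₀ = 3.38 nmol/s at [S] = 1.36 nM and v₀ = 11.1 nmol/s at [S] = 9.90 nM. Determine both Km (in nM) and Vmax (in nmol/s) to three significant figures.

From v = Vmax[S]/(Km+[S]), each point gives Vmax = v(Km+[S])/[S].
Equating: 3.38(Km+1.36)/1.36 = 11.1(Km+9.90)/9.90.
2.485·Km + 3.38 = 1.121·Km + 11.1, so (2.485 − 1.121)·Km = 11.1 − 3.38.
Km = 7.720/1.364 = 5.66 nM; then Vmax = 3.38(5.66+1.36)/1.36 = 17.4 nmol/s.

Km = 5.66 nM; Vmax = 17.4 nmol/s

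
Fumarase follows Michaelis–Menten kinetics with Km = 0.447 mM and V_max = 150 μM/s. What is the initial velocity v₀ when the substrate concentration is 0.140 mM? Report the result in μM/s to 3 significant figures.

[S]/(Km+[S]) = 0.140/0.5870 = 0.2385, the fractional saturation.
v = 0.2385 × Vmax = 0.2385 × 150 = 35.8 μM/s.

35.8 μM/s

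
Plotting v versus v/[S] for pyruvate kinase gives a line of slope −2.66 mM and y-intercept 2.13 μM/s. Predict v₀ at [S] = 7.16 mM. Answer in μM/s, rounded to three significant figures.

In the Eadie–Hofstee form v = Vmax − Km·(v/[S]), the slope is −Km and the intercept is Vmax, so Km = 2.66 mM and Vmax = 2.13 μM/s.
v = 2.13 × 7.16/(2.66 + 7.16) = 1.55 μM/s.

1.55 μM/s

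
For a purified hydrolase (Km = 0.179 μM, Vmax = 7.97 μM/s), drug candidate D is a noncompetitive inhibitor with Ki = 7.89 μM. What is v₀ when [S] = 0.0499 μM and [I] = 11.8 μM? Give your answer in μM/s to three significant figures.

0.696 μM/s

With α = 1 + [I]/Ki = 1 + 11.8/7.89 = 2.496, the noncompetitive rate law is v = (Vmax/α)·[S] / (Km + [S]).
v = (7.97/2.496)×0.0499 / (0.179 + 0.0499) = 0.1594/0.2289 = 0.696 μM/s.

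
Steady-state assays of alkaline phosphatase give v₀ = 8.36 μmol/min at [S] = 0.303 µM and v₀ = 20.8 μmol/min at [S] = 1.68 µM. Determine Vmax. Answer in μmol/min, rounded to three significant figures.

In reciprocal form, 1/v = (Km/Vmax)·(1/[S]) + 1/Vmax. The two points give (1/[S], 1/v) = (3.300, 0.1196) and (0.5952, 0.04808).
Slope = (0.1196 − 0.04808)/(3.300 − 0.5952) = 0.02645; intercept = 0.1196 − 0.02645×3.300 = 0.03233.
Vmax = 1/intercept = 30.9 μmol/min; Km = slope × Vmax = 0.02645 × 30.9 = 0.818 µM.

30.9 μmol/min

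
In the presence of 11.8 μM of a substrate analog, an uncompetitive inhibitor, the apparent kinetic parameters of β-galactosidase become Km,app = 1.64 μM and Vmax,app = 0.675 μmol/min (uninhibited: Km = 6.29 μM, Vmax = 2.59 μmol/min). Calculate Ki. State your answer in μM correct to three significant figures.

4.16 μM

Uncompetitive: Vmax,app = Vmax/α (and Km,app = Km/α) with α = 1 + [I]/Ki.
α = Vmax/Vmax,app = 2.59/0.675 = 3.837.
Since α = 1 + [I]/Ki, [I]/Ki = 3.837 − 1 = 2.837 and Ki = 11.8/2.837 = 4.16 μM.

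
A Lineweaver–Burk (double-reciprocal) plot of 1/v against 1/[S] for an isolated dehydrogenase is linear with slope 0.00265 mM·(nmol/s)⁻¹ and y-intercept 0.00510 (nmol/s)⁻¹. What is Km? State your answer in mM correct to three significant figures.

y-intercept = 1/Vmax ⇒ Vmax = 196 nmol/s; slope = Km/Vmax ⇒ Km = slope × Vmax.
Km = 0.00265 × 196 = 0.520 mM.

0.520 mM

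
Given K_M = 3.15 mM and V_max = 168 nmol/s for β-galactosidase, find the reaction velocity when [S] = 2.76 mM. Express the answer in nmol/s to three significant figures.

78.5 nmol/s

[S]/(Km+[S]) = 2.76/5.910 = 0.4670, the fractional saturation.
v = 0.4670 × Vmax = 0.4670 × 168 = 78.5 nmol/s.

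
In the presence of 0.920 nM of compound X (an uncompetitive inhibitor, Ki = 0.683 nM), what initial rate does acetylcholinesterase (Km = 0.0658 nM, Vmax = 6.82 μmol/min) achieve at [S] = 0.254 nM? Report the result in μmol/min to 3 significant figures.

2.62 μmol/min

With α = 1 + [I]/Ki = 1 + 0.920/0.683 = 2.347, the uncompetitive rate law is v = (Vmax/α)·[S] / (Km/α + [S]).
v = (6.82/2.347)×0.254 / (0.0658/2.347 + 0.254) = 0.7381/0.2820 = 2.62 μmol/min.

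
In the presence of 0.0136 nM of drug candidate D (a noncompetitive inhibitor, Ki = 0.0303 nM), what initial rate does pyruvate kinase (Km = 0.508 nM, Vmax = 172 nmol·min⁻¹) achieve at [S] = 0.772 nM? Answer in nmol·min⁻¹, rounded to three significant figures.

71.6 nmol·min⁻¹

α = 1 + [I]/Ki = 1 + 0.0136/0.0303 = 1.449.
For a noncompetitive inhibitor, Vmax is reduced to Vmax/α while Km is unchanged: Km,app = 0.508 nM, Vmax,app = 119 nmol·min⁻¹.
v = Vmax,app·[S]/(Km,app + [S]) = 119 × 0.772/(0.508 + 0.772) = 71.6 nmol·min⁻¹.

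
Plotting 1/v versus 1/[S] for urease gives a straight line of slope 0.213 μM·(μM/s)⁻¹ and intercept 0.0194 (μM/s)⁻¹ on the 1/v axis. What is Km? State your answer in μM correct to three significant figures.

11.0 μM

y-intercept = 1/Vmax ⇒ Vmax = 51.5 μM/s; slope = Km/Vmax ⇒ Km = slope × Vmax.
Km = 0.213 × 51.5 = 11.0 μM.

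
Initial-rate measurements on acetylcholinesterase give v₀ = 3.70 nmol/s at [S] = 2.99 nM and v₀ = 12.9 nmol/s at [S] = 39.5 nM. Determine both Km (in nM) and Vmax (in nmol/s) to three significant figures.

From v = Vmax[S]/(Km+[S]), each point gives Vmax = v(Km+[S])/[S].
Equating: 3.70(Km+2.99)/2.99 = 12.9(Km+39.5)/39.5.
1.237·Km + 3.70 = 0.3266·Km + 12.9, so (1.237 − 0.3266)·Km = 12.9 − 3.70.
Km = 9.200/0.9109 = 10.1 nM; then Vmax = 3.70(10.1+2.99)/2.99 = 16.2 nmol/s.

Km = 10.1 nM; Vmax = 16.2 nmol/s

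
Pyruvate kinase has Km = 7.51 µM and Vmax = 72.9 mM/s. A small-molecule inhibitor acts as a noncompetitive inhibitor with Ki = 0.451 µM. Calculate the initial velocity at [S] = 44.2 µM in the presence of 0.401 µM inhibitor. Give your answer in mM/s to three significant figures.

With α = 1 + [I]/Ki = 1 + 0.401/0.451 = 1.889, the noncompetitive rate law is v = (Vmax/α)·[S] / (Km + [S]).
v = (72.9/1.889)×44.2 / (7.51 + 44.2) = 1706/51.71 = 33.0 mM/s.

33.0 mM/s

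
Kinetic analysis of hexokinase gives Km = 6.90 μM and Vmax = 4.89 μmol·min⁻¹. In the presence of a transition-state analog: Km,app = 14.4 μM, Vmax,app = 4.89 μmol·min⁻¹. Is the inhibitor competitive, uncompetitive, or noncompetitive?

Km increases (6.90 → 14.4 μM) while Vmax is unchanged — the hallmark of competitive inhibition.

competitive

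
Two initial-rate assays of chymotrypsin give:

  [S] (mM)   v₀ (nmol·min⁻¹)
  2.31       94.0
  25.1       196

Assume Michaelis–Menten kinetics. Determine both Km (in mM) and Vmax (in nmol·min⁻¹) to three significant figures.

Km = 3.10 mM; Vmax = 220 nmol·min⁻¹

In reciprocal form, 1/v = (Km/Vmax)·(1/[S]) + 1/Vmax. The two points give (1/[S], 1/v) = (0.4329, 0.01064) and (0.03984, 0.005102).
Slope = (0.01064 − 0.005102)/(0.4329 − 0.03984) = 0.01409; intercept = 0.01064 − 0.01409×0.4329 = 0.004541.
Vmax = 1/intercept = 220 nmol·min⁻¹; Km = slope × Vmax = 0.01409 × 220 = 3.10 mM.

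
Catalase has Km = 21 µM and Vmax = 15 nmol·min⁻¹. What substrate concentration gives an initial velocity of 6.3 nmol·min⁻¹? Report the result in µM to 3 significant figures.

Rearranging v = Vmax[S]/(Km+[S]) gives [S] = Km·v/(Vmax − v).
[S] = 21 × 6.3 / (15 − 6.3) = 132.3/8.700 = 15.2 µM.

15.2 µM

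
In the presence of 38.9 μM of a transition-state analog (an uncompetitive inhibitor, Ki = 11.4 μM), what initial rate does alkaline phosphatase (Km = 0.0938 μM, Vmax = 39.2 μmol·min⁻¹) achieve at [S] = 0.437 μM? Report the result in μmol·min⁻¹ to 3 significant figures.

With α = 1 + [I]/Ki = 1 + 38.9/11.4 = 4.412, the uncompetitive rate law is v = (Vmax/α)·[S] / (Km/α + [S]).
v = (39.2/4.412)×0.437 / (0.0938/4.412 + 0.437) = 3.882/0.4583 = 8.47 μmol·min⁻¹.

8.47 μmol·min⁻¹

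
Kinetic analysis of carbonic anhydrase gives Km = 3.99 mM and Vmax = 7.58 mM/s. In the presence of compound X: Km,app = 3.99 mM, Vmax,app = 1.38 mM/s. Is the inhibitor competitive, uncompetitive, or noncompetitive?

noncompetitive

Vmax decreases (7.58 → 1.38 mM/s) while Km is unchanged — pure noncompetitive inhibition.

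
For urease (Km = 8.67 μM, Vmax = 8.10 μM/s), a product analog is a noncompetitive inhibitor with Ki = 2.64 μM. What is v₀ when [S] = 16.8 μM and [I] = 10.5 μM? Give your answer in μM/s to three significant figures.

α = 1 + [I]/Ki = 1 + 10.5/2.64 = 4.977.
For a noncompetitive inhibitor, Vmax is reduced to Vmax/α while Km is unchanged: Km,app = 8.67 μM, Vmax,app = 1.63 μM/s.
v = Vmax,app·[S]/(Km,app + [S]) = 1.63 × 16.8/(8.67 + 16.8) = 1.07 μM/s.

1.07 μM/s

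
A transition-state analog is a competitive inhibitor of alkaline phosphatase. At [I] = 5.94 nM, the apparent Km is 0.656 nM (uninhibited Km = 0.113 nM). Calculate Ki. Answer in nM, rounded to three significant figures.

Competitive: Km,app = α·Km with α = 1 + [I]/Ki.
α = Km,app/Km = 0.656/0.113 = 5.805.
Ki = [I]/(α − 1) = 5.94/4.805 = 1.24 nM.

1.24 nM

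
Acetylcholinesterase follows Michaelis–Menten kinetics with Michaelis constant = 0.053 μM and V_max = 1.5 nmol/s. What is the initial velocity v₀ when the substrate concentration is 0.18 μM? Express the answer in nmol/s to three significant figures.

[S]/(Km+[S]) = 0.18/0.2330 = 0.7725, the fractional saturation.
v = 0.7725 × Vmax = 0.7725 × 1.5 = 1.16 nmol/s.

1.16 nmol/s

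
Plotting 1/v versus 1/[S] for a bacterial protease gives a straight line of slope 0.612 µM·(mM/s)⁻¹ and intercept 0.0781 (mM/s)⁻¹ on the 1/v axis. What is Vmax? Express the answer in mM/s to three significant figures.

12.8 mM/s

The y-intercept of a Lineweaver–Burk plot equals 1/Vmax, so Vmax = 1/0.0781 = 12.8 mM/s.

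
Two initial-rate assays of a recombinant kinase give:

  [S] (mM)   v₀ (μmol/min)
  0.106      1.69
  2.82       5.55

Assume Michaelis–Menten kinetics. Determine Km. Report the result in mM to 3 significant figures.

In reciprocal form, 1/v = (Km/Vmax)·(1/[S]) + 1/Vmax. The two points give (1/[S], 1/v) = (9.434, 0.5917) and (0.3546, 0.1802).
Slope = (0.5917 − 0.1802)/(9.434 − 0.3546) = 0.04533; intercept = 0.5917 − 0.04533×9.434 = 0.1641.
Vmax = 1/intercept = 6.09 μmol/min; Km = slope × Vmax = 0.04533 × 6.09 = 0.276 mM.

0.276 mM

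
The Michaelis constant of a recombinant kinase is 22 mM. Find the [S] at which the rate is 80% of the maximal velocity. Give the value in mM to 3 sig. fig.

v/Vmax = [S]/(Km+[S]) = 0.8, so [S] = Km·0.8/(1 − 0.8) = 22 × 4.000.
[S] = 88.0 mM.

88.0 mM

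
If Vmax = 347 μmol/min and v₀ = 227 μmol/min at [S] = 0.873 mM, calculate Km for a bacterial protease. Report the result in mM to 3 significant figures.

v/Vmax = 227/347 = 0.6542 = [S]/(Km+[S]).
So Km + [S] = [S]/0.6542 = 1.334 mM, giving Km = 1.334 − 0.873 = 0.461 mM.

0.461 mM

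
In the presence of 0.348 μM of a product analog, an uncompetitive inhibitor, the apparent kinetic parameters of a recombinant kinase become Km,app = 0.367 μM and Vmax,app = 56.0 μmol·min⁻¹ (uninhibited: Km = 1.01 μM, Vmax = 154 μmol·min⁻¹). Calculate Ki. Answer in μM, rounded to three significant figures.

0.199 μM

Uncompetitive: Vmax,app = Vmax/α (and Km,app = Km/α) with α = 1 + [I]/Ki.
α = Vmax/Vmax,app = 154/56.0 = 2.750.
Since α = 1 + [I]/Ki, [I]/Ki = 2.750 − 1 = 1.750 and Ki = 0.348/1.750 = 0.199 μM.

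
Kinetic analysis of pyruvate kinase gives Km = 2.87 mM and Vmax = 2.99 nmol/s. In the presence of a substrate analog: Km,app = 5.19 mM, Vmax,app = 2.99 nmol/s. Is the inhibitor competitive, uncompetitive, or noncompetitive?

competitive

Km increases (2.87 → 5.19 mM) while Vmax is unchanged — the hallmark of competitive inhibition.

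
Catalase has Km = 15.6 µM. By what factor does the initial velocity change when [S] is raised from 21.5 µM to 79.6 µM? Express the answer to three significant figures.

The fractional saturations are [S]/(Km+[S]) = 21.5/37.10 = 0.5795 and 79.6/95.20 = 0.8361.
v₂/v₁ is just their ratio: 0.8361/0.5795 = 1.44.

1.44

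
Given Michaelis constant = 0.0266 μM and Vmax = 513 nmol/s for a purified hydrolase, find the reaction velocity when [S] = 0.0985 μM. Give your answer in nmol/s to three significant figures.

[S]/(Km+[S]) = 0.0985/0.1251 = 0.7874, the fractional saturation.
v = 0.7874 × Vmax = 0.7874 × 513 = 404 nmol/s.

404 nmol/s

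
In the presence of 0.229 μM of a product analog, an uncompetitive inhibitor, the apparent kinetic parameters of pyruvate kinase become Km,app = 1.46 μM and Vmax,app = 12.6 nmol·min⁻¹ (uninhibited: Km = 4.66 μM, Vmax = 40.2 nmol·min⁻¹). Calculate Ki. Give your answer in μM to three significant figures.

0.105 μM

Uncompetitive: Vmax,app = Vmax/α (and Km,app = Km/α) with α = 1 + [I]/Ki.
α = Vmax/Vmax,app = 40.2/12.6 = 3.190.
Ki = [I]/(α − 1) = 0.229/2.190 = 0.105 μM.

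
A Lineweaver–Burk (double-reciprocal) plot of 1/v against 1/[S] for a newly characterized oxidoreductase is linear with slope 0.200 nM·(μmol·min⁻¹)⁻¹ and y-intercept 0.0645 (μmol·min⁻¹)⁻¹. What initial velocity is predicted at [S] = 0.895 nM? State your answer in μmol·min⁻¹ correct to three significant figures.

The y-intercept is 1/Vmax, so Vmax = 1/0.0645 = 15.5 μmol·min⁻¹.
The slope is Km/Vmax, so Km = 0.200 × 15.5 = 3.10 nM.
Then v = 15.5 × 0.895/(3.10 + 0.895) = 3.47 μmol·min⁻¹.

3.47 μmol·min⁻¹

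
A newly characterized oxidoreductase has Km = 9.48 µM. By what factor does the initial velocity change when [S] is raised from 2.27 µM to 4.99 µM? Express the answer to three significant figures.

1.79

Since Vmax cancels, v₂/v₁ = [S]₂(Km+[S]₁) / [S]₁(Km+[S]₂).
= 4.99×(9.48+2.27) / (2.27×(9.48+4.99)) = 58.63/32.85 = 1.79.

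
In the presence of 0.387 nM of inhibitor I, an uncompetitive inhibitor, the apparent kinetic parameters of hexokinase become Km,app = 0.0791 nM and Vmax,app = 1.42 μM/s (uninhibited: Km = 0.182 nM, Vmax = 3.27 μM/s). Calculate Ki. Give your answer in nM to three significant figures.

Uncompetitive: Vmax,app = Vmax/α (and Km,app = Km/α) with α = 1 + [I]/Ki.
α = Vmax/Vmax,app = 3.27/1.42 = 2.303.
Since α = 1 + [I]/Ki, [I]/Ki = 2.303 − 1 = 1.303 and Ki = 0.387/1.303 = 0.297 nM.

0.297 nM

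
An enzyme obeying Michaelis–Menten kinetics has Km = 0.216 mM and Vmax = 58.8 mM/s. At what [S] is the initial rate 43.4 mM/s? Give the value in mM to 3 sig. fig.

The required fractional saturation is v/Vmax = 43.4/58.8 = 0.7381.
Then [S]/(Km+[S]) = 0.7381 ⇒ [S] = 0.216 × 0.7381/(1 − 0.7381) = 0.609 mM.

0.609 mM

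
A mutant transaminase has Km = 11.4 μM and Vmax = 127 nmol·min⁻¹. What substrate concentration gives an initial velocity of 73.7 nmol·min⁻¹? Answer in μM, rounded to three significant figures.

15.8 μM

The required fractional saturation is v/Vmax = 73.7/127 = 0.5803.
Then [S]/(Km+[S]) = 0.5803 ⇒ [S] = 11.4 × 0.5803/(1 − 0.5803) = 15.8 μM.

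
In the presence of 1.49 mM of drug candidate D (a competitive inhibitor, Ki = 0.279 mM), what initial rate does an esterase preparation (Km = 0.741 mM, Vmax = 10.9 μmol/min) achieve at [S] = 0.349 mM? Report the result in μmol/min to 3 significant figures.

0.754 μmol/min

With α = 1 + [I]/Ki = 1 + 1.49/0.279 = 6.341, the competitive rate law is v = Vmax[S] / (αKm + [S]).
v = 10.9×0.349 / (6.341×0.741 + 0.349) = 3.804/5.047 = 0.754 μmol/min.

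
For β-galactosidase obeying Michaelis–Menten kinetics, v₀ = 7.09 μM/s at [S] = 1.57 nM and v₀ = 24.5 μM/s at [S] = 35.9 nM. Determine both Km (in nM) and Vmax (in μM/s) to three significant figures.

Km = 4.54 nM; Vmax = 27.6 μM/s

From v = Vmax[S]/(Km+[S]), each point gives Vmax = v(Km+[S])/[S].
Equating: 7.09(Km+1.57)/1.57 = 24.5(Km+35.9)/35.9.
4.516·Km + 7.09 = 0.6825·Km + 24.5, so (4.516 − 0.6825)·Km = 24.5 − 7.09.
Km = 17.41/3.833 = 4.54 nM; then Vmax = 7.09(4.54+1.57)/1.57 = 27.6 μM/s.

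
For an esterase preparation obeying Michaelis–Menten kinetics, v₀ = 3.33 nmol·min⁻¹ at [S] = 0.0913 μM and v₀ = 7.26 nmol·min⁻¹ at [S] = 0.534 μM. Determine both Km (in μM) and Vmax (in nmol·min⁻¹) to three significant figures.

In reciprocal form, 1/v = (Km/Vmax)·(1/[S]) + 1/Vmax. The two points give (1/[S], 1/v) = (10.95, 0.3003) and (1.873, 0.1377).
Slope = (0.3003 − 0.1377)/(10.95 − 1.873) = 0.01790; intercept = 0.3003 − 0.01790×10.95 = 0.1042.
Vmax = 1/intercept = 9.60 nmol·min⁻¹; Km = slope × Vmax = 0.01790 × 9.60 = 0.172 μM.

Km = 0.172 μM; Vmax = 9.60 nmol·min⁻¹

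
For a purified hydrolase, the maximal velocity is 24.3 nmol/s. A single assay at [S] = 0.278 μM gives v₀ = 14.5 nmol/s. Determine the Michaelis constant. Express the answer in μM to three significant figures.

0.188 μM

v/Vmax = 14.5/24.3 = 0.5967 = [S]/(Km+[S]).
So Km + [S] = [S]/0.5967 = 0.4659 μM, giving Km = 0.4659 − 0.278 = 0.188 μM.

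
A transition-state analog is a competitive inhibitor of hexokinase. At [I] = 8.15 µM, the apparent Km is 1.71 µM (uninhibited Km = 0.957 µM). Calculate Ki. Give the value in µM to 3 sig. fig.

10.4 µM

Competitive: Km,app = α·Km with α = 1 + [I]/Ki.
α = Km,app/Km = 1.71/0.957 = 1.787.
Since α = 1 + [I]/Ki, [I]/Ki = 1.787 − 1 = 0.7868 and Ki = 8.15/0.7868 = 10.4 µM.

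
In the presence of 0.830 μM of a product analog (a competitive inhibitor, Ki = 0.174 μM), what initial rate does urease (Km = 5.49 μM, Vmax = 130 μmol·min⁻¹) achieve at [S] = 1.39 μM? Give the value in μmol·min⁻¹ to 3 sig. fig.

α = 1 + [I]/Ki = 1 + 0.830/0.174 = 5.770.
For a competitive inhibitor, Vmax is unchanged and the apparent Km becomes α·Km: Km,app = 31.7 μM, Vmax,app = 130 μmol·min⁻¹.
v = Vmax,app·[S]/(Km,app + [S]) = 130 × 1.39/(31.7 + 1.39) = 5.46 μmol·min⁻¹.

5.46 μmol·min⁻¹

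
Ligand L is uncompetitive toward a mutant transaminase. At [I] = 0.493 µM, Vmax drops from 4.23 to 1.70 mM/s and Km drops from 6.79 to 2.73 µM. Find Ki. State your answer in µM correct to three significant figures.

Uncompetitive: Vmax,app = Vmax/α (and Km,app = Km/α) with α = 1 + [I]/Ki.
α = Vmax/Vmax,app = 4.23/1.70 = 2.488.
Since α = 1 + [I]/Ki, [I]/Ki = 2.488 − 1 = 1.488 and Ki = 0.493/1.488 = 0.331 µM.

0.331 µM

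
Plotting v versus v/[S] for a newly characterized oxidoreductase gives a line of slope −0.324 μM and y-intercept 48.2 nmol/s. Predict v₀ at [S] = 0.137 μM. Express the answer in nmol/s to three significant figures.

14.3 nmol/s

In the Eadie–Hofstee form v = Vmax − Km·(v/[S]), the slope is −Km and the intercept is Vmax, so Km = 0.324 μM and Vmax = 48.2 nmol/s.
v = 48.2 × 0.137/(0.324 + 0.137) = 14.3 nmol/s.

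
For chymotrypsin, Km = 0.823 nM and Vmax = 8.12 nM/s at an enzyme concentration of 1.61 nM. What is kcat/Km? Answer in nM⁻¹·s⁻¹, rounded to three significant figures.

6.13 nM⁻¹·s⁻¹

kcat = Vmax/[E]total = 8.12/1.61 = 5.04 s⁻¹.
kcat/Km = 5.04/0.823 = 6.13 nM⁻¹·s⁻¹.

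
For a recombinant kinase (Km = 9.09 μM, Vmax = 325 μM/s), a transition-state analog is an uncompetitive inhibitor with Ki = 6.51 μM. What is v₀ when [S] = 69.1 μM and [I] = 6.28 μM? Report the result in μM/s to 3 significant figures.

α = 1 + [I]/Ki = 1 + 6.28/6.51 = 1.965.
For an uncompetitive inhibitor, both parameters are divided by α, giving Vmax/α and Km/α: Km,app = 4.63 μM, Vmax,app = 165 μM/s.
v = Vmax,app·[S]/(Km,app + [S]) = 165 × 69.1/(4.63 + 69.1) = 155 μM/s.

155 μM/s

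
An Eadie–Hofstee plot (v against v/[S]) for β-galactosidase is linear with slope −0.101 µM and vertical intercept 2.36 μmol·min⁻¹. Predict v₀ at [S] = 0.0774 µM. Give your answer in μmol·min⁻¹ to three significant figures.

In the Eadie–Hofstee form v = Vmax − Km·(v/[S]), the slope is −Km and the intercept is Vmax, so Km = 0.101 µM and Vmax = 2.36 μmol·min⁻¹.
v = 2.36 × 0.0774/(0.101 + 0.0774) = 1.02 μmol·min⁻¹.

1.02 μmol·min⁻¹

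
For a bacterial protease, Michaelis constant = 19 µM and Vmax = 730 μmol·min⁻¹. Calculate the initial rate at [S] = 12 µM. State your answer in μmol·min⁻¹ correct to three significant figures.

283 μmol·min⁻¹

[S]/(Km+[S]) = 12/31.00 = 0.3871, the fractional saturation.
v = 0.3871 × Vmax = 0.3871 × 730 = 283 μmol·min⁻¹.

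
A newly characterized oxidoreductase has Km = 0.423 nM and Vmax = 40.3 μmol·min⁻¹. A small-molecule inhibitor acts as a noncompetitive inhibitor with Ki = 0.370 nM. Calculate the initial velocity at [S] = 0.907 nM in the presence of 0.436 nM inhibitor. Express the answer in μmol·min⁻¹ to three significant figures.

12.6 μmol·min⁻¹

With α = 1 + [I]/Ki = 1 + 0.436/0.370 = 2.178, the noncompetitive rate law is v = (Vmax/α)·[S] / (Km + [S]).
v = (40.3/2.178)×0.907 / (0.423 + 0.907) = 16.78/1.330 = 12.6 μmol·min⁻¹.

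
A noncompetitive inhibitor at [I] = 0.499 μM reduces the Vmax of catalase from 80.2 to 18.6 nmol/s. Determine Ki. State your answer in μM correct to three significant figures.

Noncompetitive: Vmax,app = Vmax/α with α = 1 + [I]/Ki.
α = Vmax/Vmax,app = 80.2/18.6 = 4.312.
Since α = 1 + [I]/Ki, [I]/Ki = 4.312 − 1 = 3.312 and Ki = 0.499/3.312 = 0.151 μM.

0.151 μM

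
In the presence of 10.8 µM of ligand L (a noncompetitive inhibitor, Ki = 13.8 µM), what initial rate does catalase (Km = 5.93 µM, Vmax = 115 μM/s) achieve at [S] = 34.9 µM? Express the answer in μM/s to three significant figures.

α = 1 + [I]/Ki = 1 + 10.8/13.8 = 1.783.
For a noncompetitive inhibitor, Vmax is reduced to Vmax/α while Km is unchanged: Km,app = 5.93 µM, Vmax,app = 64.5 μM/s.
v = Vmax,app·[S]/(Km,app + [S]) = 64.5 × 34.9/(5.93 + 34.9) = 55.1 μM/s.

55.1 μM/s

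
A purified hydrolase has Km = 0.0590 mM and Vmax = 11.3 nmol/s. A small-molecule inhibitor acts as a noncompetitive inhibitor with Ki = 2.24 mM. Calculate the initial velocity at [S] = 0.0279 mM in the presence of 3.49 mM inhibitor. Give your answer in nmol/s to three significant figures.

With α = 1 + [I]/Ki = 1 + 3.49/2.24 = 2.558, the noncompetitive rate law is v = (Vmax/α)·[S] / (Km + [S]).
v = (11.3/2.558)×0.0279 / (0.0590 + 0.0279) = 0.1232/0.08690 = 1.42 nmol/s.

1.42 nmol/s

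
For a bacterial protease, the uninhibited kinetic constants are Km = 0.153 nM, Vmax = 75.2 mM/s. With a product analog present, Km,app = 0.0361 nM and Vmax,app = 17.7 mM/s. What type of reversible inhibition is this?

Both Km and Vmax decrease by the same factor (~4.24-fold) — characteristic of uncompetitive inhibition.

uncompetitive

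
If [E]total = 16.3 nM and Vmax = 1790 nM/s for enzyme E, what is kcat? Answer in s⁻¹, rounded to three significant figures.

kcat = Vmax/[E]total = 1790 nM/s / 16.3 nM = 110 s⁻¹.

110 s⁻¹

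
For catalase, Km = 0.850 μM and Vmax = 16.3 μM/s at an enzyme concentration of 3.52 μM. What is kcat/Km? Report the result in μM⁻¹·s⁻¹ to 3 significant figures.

5.45 μM⁻¹·s⁻¹

kcat = Vmax/[E]total = 16.3/3.52 = 4.63 s⁻¹.
kcat/Km = 4.63/0.850 = 5.45 μM⁻¹·s⁻¹.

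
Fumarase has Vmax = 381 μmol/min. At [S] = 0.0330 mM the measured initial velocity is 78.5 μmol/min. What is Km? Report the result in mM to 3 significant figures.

0.127 mM

v/Vmax = 78.5/381 = 0.2060 = [S]/(Km+[S]).
So Km + [S] = [S]/0.2060 = 0.1602 mM, giving Km = 0.1602 − 0.0330 = 0.127 mM.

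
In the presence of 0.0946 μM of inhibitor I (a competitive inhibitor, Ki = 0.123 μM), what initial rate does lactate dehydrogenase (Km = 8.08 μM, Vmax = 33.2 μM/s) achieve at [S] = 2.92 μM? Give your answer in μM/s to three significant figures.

α = 1 + [I]/Ki = 1 + 0.0946/0.123 = 1.769.
For a competitive inhibitor, Vmax is unchanged and the apparent Km becomes α·Km: Km,app = 14.3 μM, Vmax,app = 33.2 μM/s.
v = Vmax,app·[S]/(Km,app + [S]) = 33.2 × 2.92/(14.3 + 2.92) = 5.63 μM/s.

5.63 μM/s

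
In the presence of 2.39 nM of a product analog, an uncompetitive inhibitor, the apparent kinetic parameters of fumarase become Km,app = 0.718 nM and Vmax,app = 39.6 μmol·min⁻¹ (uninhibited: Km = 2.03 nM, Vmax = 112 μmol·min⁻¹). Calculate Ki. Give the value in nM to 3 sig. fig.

1.31 nM

Uncompetitive: Vmax,app = Vmax/α (and Km,app = Km/α) with α = 1 + [I]/Ki.
α = Vmax/Vmax,app = 112/39.6 = 2.828.
Since α = 1 + [I]/Ki, [I]/Ki = 2.828 − 1 = 1.828 and Ki = 2.39/1.828 = 1.31 nM.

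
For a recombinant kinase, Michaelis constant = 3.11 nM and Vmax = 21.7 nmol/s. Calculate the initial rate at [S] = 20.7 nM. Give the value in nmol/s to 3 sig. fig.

v = Vmax·[S]/(Km + [S]) = 21.7 × 20.7 / (3.11 + 20.7)
  = 449.2 / 23.81 = 18.9 nmol/s.

18.9 nmol/s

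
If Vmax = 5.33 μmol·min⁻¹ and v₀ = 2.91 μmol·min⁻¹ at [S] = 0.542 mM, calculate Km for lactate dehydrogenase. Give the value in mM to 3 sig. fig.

From v = Vmax[S]/(Km+[S]), Km = [S](Vmax − v)/v.
Km = 0.542 × (5.33 − 2.91) / 2.91 = 1.312/2.91 = 0.451 mM.

0.451 mM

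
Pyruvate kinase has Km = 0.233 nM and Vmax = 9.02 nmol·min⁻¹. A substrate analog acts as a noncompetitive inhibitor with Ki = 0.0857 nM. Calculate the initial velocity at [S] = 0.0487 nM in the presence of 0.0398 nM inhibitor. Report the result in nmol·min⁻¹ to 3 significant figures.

α = 1 + [I]/Ki = 1 + 0.0398/0.0857 = 1.464.
For a noncompetitive inhibitor, Vmax is reduced to Vmax/α while Km is unchanged: Km,app = 0.233 nM, Vmax,app = 6.16 nmol·min⁻¹.
v = Vmax,app·[S]/(Km,app + [S]) = 6.16 × 0.0487/(0.233 + 0.0487) = 1.06 nmol·min⁻¹.

1.06 nmol·min⁻¹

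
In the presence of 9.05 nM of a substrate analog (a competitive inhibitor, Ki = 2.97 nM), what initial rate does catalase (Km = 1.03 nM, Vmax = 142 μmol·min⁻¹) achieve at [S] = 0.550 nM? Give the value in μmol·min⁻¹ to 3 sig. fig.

With α = 1 + [I]/Ki = 1 + 9.05/2.97 = 4.047, the competitive rate law is v = Vmax[S] / (αKm + [S]).
v = 142×0.550 / (4.047×1.03 + 0.550) = 78.10/4.719 = 16.6 μmol·min⁻¹.

16.6 μmol·min⁻¹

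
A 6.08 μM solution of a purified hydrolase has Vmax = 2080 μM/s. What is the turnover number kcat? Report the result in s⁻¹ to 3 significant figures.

kcat = Vmax/[E]total = 2080 μM/s / 6.08 μM = 342 s⁻¹.

342 s⁻¹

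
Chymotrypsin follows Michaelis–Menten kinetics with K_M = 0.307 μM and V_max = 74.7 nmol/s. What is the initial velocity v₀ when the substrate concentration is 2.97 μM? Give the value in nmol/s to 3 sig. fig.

[S]/(Km+[S]) = 2.97/3.277 = 0.9063, the fractional saturation.
v = 0.9063 × Vmax = 0.9063 × 74.7 = 67.7 nmol/s.

67.7 nmol/s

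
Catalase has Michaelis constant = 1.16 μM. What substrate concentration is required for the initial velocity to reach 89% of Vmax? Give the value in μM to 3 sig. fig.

9.39 μM

v/Vmax = [S]/(Km+[S]) = 0.89, so [S] = Km·0.89/(1 − 0.89) = 1.16 × 8.091.
[S] = 9.39 μM.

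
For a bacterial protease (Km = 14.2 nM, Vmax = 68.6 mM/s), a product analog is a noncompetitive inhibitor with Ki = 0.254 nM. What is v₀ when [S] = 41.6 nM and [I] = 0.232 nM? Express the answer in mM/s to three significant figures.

α = 1 + [I]/Ki = 1 + 0.232/0.254 = 1.913.
For a noncompetitive inhibitor, Vmax is reduced to Vmax/α while Km is unchanged: Km,app = 14.2 nM, Vmax,app = 35.9 mM/s.
v = Vmax,app·[S]/(Km,app + [S]) = 35.9 × 41.6/(14.2 + 41.6) = 26.7 mM/s.

26.7 mM/s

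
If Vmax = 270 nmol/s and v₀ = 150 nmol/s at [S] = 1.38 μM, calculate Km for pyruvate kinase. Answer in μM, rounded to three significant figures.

1.10 μM

v/Vmax = 150/270 = 0.5556 = [S]/(Km+[S]).
So Km + [S] = [S]/0.5556 = 2.484 μM, giving Km = 2.484 − 1.38 = 1.10 μM.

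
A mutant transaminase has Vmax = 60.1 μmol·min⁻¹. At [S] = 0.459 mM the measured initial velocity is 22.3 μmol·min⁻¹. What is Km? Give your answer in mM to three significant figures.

v/Vmax = 22.3/60.1 = 0.3710 = [S]/(Km+[S]).
So Km + [S] = [S]/0.3710 = 1.237 mM, giving Km = 1.237 − 0.459 = 0.778 mM.

0.778 mM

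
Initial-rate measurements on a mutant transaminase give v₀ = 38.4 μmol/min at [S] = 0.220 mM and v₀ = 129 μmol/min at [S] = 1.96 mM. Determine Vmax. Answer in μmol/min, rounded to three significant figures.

184 μmol/min

In reciprocal form, 1/v = (Km/Vmax)·(1/[S]) + 1/Vmax. The two points give (1/[S], 1/v) = (4.545, 0.02604) and (0.5102, 0.007752).
Slope = (0.02604 − 0.007752)/(4.545 − 0.5102) = 0.004532; intercept = 0.02604 − 0.004532×4.545 = 0.005439.
Vmax = 1/intercept = 184 μmol/min; Km = slope × Vmax = 0.004532 × 184 = 0.833 mM.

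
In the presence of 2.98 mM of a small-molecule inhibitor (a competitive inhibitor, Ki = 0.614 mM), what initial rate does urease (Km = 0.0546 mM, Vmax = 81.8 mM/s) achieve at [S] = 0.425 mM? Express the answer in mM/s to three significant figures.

α = 1 + [I]/Ki = 1 + 2.98/0.614 = 5.853.
For a competitive inhibitor, Vmax is unchanged and the apparent Km becomes α·Km: Km,app = 0.320 mM, Vmax,app = 81.8 mM/s.
v = Vmax,app·[S]/(Km,app + [S]) = 81.8 × 0.425/(0.320 + 0.425) = 46.7 mM/s.

46.7 mM/s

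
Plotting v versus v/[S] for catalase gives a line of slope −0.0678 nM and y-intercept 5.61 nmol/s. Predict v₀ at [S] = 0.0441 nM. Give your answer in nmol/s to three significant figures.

2.21 nmol/s

In the Eadie–Hofstee form v = Vmax − Km·(v/[S]), the slope is −Km and the intercept is Vmax, so Km = 0.0678 nM and Vmax = 5.61 nmol/s.
v = 5.61 × 0.0441/(0.0678 + 0.0441) = 2.21 nmol/s.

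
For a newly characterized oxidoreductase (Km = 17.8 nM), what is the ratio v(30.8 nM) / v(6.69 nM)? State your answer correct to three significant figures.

The fractional saturations are [S]/(Km+[S]) = 6.69/24.49 = 0.2732 and 30.8/48.60 = 0.6337.
v₂/v₁ is just their ratio: 0.6337/0.2732 = 2.32.

2.32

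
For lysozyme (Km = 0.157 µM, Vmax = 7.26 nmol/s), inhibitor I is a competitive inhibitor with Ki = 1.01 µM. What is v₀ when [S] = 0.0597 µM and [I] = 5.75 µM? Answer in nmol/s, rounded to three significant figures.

α = 1 + [I]/Ki = 1 + 5.75/1.01 = 6.693.
For a competitive inhibitor, Vmax is unchanged and the apparent Km becomes α·Km: Km,app = 1.05 µM, Vmax,app = 7.26 nmol/s.
v = Vmax,app·[S]/(Km,app + [S]) = 7.26 × 0.0597/(1.05 + 0.0597) = 0.390 nmol/s.

0.390 nmol/s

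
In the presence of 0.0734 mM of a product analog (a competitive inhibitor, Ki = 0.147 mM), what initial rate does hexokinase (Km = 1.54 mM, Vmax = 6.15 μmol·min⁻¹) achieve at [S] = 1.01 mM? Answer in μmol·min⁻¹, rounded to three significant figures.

1.87 μmol·min⁻¹

With α = 1 + [I]/Ki = 1 + 0.0734/0.147 = 1.499, the competitive rate law is v = Vmax[S] / (αKm + [S]).
v = 6.15×1.01 / (1.499×1.54 + 1.01) = 6.212/3.319 = 1.87 μmol·min⁻¹.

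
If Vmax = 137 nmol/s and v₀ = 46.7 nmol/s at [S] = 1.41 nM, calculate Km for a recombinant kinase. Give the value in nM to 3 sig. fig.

v/Vmax = 46.7/137 = 0.3409 = [S]/(Km+[S]).
So Km + [S] = [S]/0.3409 = 4.136 nM, giving Km = 4.136 − 1.41 = 2.73 nM.

2.73 nM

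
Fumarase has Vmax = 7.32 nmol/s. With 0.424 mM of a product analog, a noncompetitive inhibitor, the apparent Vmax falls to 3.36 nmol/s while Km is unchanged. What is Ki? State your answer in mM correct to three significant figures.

0.360 mM

Noncompetitive: Vmax,app = Vmax/α with α = 1 + [I]/Ki.
α = Vmax/Vmax,app = 7.32/3.36 = 2.179.
Since α = 1 + [I]/Ki, [I]/Ki = 2.179 − 1 = 1.179 and Ki = 0.424/1.179 = 0.360 mM.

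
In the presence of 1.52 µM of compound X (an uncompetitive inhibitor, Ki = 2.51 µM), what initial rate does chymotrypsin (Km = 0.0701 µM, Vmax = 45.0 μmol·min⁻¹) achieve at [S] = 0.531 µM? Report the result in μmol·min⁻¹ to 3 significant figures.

25.9 μmol·min⁻¹

α = 1 + [I]/Ki = 1 + 1.52/2.51 = 1.606.
For an uncompetitive inhibitor, both parameters are divided by α, giving Vmax/α and Km/α: Km,app = 0.0437 µM, Vmax,app = 28.0 μmol·min⁻¹.
v = Vmax,app·[S]/(Km,app + [S]) = 28.0 × 0.531/(0.0437 + 0.531) = 25.9 μmol·min⁻¹.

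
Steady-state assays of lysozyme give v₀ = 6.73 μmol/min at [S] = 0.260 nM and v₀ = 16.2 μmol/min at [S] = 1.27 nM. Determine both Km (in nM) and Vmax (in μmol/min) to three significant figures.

From v = Vmax[S]/(Km+[S]), each point gives Vmax = v(Km+[S])/[S].
Equating: 6.73(Km+0.260)/0.260 = 16.2(Km+1.27)/1.27.
25.88·Km + 6.73 = 12.76·Km + 16.2, so (25.88 − 12.76)·Km = 16.2 − 6.73.
Km = 9.470/13.13 = 0.721 nM; then Vmax = 6.73(0.721+0.260)/0.260 = 25.4 μmol/min.

Km = 0.721 nM; Vmax = 25.4 μmol/min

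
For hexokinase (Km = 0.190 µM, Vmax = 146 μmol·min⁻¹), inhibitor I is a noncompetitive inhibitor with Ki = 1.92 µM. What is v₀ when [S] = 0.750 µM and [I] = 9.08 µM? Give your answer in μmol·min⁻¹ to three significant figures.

α = 1 + [I]/Ki = 1 + 9.08/1.92 = 5.729.
For a noncompetitive inhibitor, Vmax is reduced to Vmax/α while Km is unchanged: Km,app = 0.190 µM, Vmax,app = 25.5 μmol·min⁻¹.
v = Vmax,app·[S]/(Km,app + [S]) = 25.5 × 0.750/(0.190 + 0.750) = 20.3 μmol·min⁻¹.

20.3 μmol·min⁻¹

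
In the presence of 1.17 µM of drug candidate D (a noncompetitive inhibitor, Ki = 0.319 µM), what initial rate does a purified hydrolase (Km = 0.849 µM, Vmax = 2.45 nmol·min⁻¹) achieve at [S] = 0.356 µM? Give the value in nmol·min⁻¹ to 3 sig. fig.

α = 1 + [I]/Ki = 1 + 1.17/0.319 = 4.668.
For a noncompetitive inhibitor, Vmax is reduced to Vmax/α while Km is unchanged: Km,app = 0.849 µM, Vmax,app = 0.525 nmol·min⁻¹.
v = Vmax,app·[S]/(Km,app + [S]) = 0.525 × 0.356/(0.849 + 0.356) = 0.155 nmol·min⁻¹.

0.155 nmol·min⁻¹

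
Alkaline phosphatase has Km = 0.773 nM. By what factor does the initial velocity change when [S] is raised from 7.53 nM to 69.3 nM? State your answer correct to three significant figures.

The fractional saturations are [S]/(Km+[S]) = 7.53/8.303 = 0.9069 and 69.3/70.07 = 0.9890.
v₂/v₁ is just their ratio: 0.9890/0.9069 = 1.09.

1.09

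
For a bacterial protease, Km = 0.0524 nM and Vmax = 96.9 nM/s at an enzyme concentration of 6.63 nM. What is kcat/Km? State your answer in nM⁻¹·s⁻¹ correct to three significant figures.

kcat = Vmax/[E]total = 96.9/6.63 = 14.6 s⁻¹.
kcat/Km = 14.6/0.0524 = 279 nM⁻¹·s⁻¹.

279 nM⁻¹·s⁻¹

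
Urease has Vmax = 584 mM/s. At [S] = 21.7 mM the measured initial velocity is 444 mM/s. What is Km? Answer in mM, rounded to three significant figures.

v/Vmax = 444/584 = 0.7603 = [S]/(Km+[S]).
So Km + [S] = [S]/0.7603 = 28.54 mM, giving Km = 28.54 − 21.7 = 6.84 mM.

6.84 mM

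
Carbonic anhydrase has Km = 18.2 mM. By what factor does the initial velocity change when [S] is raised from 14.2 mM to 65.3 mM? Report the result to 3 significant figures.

The fractional saturations are [S]/(Km+[S]) = 14.2/32.40 = 0.4383 and 65.3/83.50 = 0.7820.
v₂/v₁ is just their ratio: 0.7820/0.4383 = 1.78.

1.78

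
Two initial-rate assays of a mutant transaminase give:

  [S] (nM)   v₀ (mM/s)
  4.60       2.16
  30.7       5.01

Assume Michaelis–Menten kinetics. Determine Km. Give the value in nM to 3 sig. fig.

9.30 nM

In reciprocal form, 1/v = (Km/Vmax)·(1/[S]) + 1/Vmax. The two points give (1/[S], 1/v) = (0.2174, 0.4630) and (0.03257, 0.1996).
Slope = (0.4630 − 0.1996)/(0.2174 − 0.03257) = 1.425; intercept = 0.4630 − 1.425×0.2174 = 0.1532.
Vmax = 1/intercept = 6.53 mM/s; Km = slope × Vmax = 1.425 × 6.53 = 9.30 nM.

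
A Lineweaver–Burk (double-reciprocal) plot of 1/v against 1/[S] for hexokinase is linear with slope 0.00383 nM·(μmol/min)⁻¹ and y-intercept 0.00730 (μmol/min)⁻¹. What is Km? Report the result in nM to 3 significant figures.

0.525 nM

y-intercept = 1/Vmax ⇒ Vmax = 137 μmol/min; slope = Km/Vmax ⇒ Km = slope × Vmax.
Km = 0.00383 × 137 = 0.525 nM.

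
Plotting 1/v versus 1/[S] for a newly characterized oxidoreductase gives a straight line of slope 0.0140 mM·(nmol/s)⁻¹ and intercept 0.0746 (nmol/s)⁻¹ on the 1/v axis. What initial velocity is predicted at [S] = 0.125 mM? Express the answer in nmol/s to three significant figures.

The y-intercept is 1/Vmax, so Vmax = 1/0.0746 = 13.4 nmol/s.
The slope is Km/Vmax, so Km = 0.0140 × 13.4 = 0.188 mM.
Then v = 13.4 × 0.125/(0.188 + 0.125) = 5.36 nmol/s.

5.36 nmol/s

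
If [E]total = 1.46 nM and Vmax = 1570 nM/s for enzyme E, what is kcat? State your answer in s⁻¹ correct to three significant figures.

1080 s⁻¹

kcat = Vmax/[E]total = 1570 nM/s / 1.46 nM = 1080 s⁻¹.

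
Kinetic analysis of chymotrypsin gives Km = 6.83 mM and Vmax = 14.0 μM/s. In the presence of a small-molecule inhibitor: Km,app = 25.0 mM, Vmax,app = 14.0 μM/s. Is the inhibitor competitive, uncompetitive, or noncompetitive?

Km increases (6.83 → 25.0 mM) while Vmax is unchanged — the hallmark of competitive inhibition.

competitive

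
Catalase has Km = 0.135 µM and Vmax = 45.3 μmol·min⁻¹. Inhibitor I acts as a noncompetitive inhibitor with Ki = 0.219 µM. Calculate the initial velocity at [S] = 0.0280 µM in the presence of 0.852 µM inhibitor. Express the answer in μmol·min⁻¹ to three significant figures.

1.59 μmol·min⁻¹

With α = 1 + [I]/Ki = 1 + 0.852/0.219 = 4.890, the noncompetitive rate law is v = (Vmax/α)·[S] / (Km + [S]).
v = (45.3/4.890)×0.0280 / (0.135 + 0.0280) = 0.2594/0.1630 = 1.59 μmol·min⁻¹.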